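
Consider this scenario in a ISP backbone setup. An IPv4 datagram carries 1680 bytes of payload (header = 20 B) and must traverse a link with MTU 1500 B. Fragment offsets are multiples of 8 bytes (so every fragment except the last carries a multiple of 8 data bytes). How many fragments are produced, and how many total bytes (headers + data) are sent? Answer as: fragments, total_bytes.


Max data per non-final fragment = floor((MTU - header)/8)*8 = floor((1500 - 20)/8)*8 = floor(1480/8)*8 = 1480 B
Final fragment needs no 8-byte alignment: it can carry up to MTU - header = 1480 B
Non-final fragments needed = ceil((payload - 1480) / 1480) = ceil(200/1480) = ceil(0.1351) = 1
Number of fragments = 1 + 1 = 2
Fragment sizes (data): 1 * 1480 B + 200 B (last, 200 <= 1480 OK)
Total bytes sent = payload + n_frags * header = 1680 + 2*20 = 1680 + 40 = 1720 B

2, 1720


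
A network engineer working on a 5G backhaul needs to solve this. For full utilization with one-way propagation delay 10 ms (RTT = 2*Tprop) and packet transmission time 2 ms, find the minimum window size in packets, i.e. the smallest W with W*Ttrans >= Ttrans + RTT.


Given: Ttrans = 2 ms, RTT = 20 ms (= 2 * Tprop, Tprop = 10 ms)
Time until first ACK returns = Ttrans + RTT = 2 + 20 = 22 ms
Need W * Ttrans >= Ttrans + RTT  ->  W >= (Ttrans + RTT) / Ttrans
(Ttrans + RTT) / Ttrans = 22 / 2 = 11
W_min = ceil(11) = 11

11


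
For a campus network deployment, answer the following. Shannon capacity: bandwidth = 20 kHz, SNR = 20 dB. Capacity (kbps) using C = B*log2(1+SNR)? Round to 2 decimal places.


Given: B = 20 kHz, SNR = 20 dB
SNR linear = 10^(20/10) = 100
1 + SNR = 101
log2(101) = 6.6582114828
C = 20 * 1000 * 6.6582114828 = 133164.2297 bps
C = 133.164230 kbps -> 133.16 kbps (2 dp)

133.16


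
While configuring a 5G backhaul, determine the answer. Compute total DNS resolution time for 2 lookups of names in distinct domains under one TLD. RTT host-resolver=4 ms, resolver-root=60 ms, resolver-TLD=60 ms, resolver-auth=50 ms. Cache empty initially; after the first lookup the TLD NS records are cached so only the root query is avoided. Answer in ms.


Lookup 1 (cold cache): local + root + TLD + auth = 4 + 60 + 60 + 50 = 174 ms
Lookups 2..2 (TLD NS cached -> skip root; new domain -> still ask TLD and auth): local + TLD + auth = 4 + 60 + 50 = 114 ms each
Remaining 1 lookups: 1 * 114 = 114 ms
Total = 174 + 114 = 288 ms

288


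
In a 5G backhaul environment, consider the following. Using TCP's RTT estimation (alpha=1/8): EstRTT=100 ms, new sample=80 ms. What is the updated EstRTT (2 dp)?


Given: EstRTT = 100 ms, SampleRTT = 80 ms, alpha = 1/8
New EstRTT = (1 - alpha) * EstRTT + alpha * SampleRTT
(7/8) * 100 = 87.5
(1/8) * 80 = 10
New EstRTT = 87.5 + 10 = 97.5 ms -> 97.50 ms (2 dp)

97.50


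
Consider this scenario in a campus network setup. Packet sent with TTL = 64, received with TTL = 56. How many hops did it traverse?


Given: initial TTL = 64, received TTL = 56
Hops = initial TTL - received TTL
Hops = 64 - 56 = 8

8


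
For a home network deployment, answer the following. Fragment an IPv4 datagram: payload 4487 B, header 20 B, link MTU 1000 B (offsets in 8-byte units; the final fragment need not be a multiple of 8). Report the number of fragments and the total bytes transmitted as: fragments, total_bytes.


Max data per non-final fragment = floor((MTU - header)/8)*8 = floor((1000 - 20)/8)*8 = floor(980/8)*8 = 976 B
Final fragment needs no 8-byte alignment: it can carry up to MTU - header = 980 B
Non-final fragments needed = ceil((payload - 980) / 976) = ceil(3507/976) = ceil(3.5932) = 4
Number of fragments = 4 + 1 = 5
Fragment sizes (data): 4 * 976 B + 583 B (last, 583 <= 980 OK)
Total bytes sent = payload + n_frags * header = 4487 + 5*20 = 4487 + 100 = 4587 B

5, 4587


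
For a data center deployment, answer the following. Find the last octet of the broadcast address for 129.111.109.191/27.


Given: IP = 129.111.109.191, prefix = /27
Host bits = 32 - 27 = 5
Network last octet = 191 AND mask = 160
Host part size = 2^5 - 1 = 31
Broadcast last octet = 160 OR 31 = 191

191


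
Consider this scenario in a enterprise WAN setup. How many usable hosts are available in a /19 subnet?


Given: subnet mask /19
Host bits = 32 - 19 = 13
Total addresses = 2^13 = 8192
Usable hosts = 8192 - 2 (network + broadcast) = 8190

8190


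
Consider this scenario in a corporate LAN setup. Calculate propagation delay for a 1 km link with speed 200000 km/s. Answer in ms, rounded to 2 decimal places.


Given: distance = 1 km, speed = 200000 km/s
Delay = distance / speed = 1 / 200000 seconds
Delay in ms = 1 * 1000 / 200000
Delay = 0.0050 ms
Rounded to 2 dp = 0.01 ms

0.01


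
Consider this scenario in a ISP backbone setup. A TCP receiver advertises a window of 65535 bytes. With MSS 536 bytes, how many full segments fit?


Given: RWND = 65535 bytes, MSS = 536 bytes
Full segments = floor(RWND / MSS)
Full segments = floor(65535 / 536)
Full segments = floor(122.2668) = 122

122


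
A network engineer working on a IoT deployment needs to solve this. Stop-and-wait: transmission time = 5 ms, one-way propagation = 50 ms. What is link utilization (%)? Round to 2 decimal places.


Given: Ttrans = 5 ms, Tprop = 50 ms
RTT = 2 * Tprop = 2 * 50 = 100 ms
U = Ttrans / (Ttrans + RTT)
U = 5 / (5 + 100)
U = 5 / 105 = 0.047619
U% = 4.76%

4.76


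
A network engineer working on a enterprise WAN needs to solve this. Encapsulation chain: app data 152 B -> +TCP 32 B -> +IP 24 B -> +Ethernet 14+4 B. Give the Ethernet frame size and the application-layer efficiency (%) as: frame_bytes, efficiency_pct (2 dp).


TCP segment = 152 + 32 = 184 B
IP packet = 184 + 24 = 208 B
Ethernet frame = 208 + 14 + 4 = 226 B
Efficiency = app / frame = 152 / 226 = 0.672566 = 67.2566% -> 67.26% (2 dp)

226, 67.26


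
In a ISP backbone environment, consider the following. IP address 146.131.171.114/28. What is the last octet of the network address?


Given: IP = 146.131.171.114, prefix = /28
Subnet mask = 255.255.255.240
Last octet of IP: 114
Last octet of mask: 240
Network last octet = 114 AND 240 = 112

112


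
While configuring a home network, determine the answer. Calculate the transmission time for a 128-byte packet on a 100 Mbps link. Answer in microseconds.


Given: packet = 128 bytes, bandwidth = 100 Mbps
Packet in bits = 128 * 8 = 1024 bits
Bandwidth = 100 * 10^6 = 100000000 bps
Time = 1024 / 100000000 seconds
Time in us = 1024 * 10^6 / 100000000 = 10.24

10.24


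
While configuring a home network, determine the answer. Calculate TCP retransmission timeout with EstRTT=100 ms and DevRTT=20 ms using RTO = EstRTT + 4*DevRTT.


Given: EstRTT = 100 ms, DevRTT = 20 ms
Timeout = EstRTT + 4 * DevRTT
4 * DevRTT = 4 * 20 = 80
Timeout = 100 + 80 = 180 ms

180


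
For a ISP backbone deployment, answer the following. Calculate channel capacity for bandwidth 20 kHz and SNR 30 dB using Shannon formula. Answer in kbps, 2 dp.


Given: B = 20 kHz, SNR = 30 dB
SNR linear = 10^(30/10) = 1000
1 + SNR = 1001
log2(1001) = 9.9672262588
C = 20 * 1000 * 9.9672262588 = 199344.5252 bps
C = 199.344525 kbps -> 199.34 kbps (2 dp)

199.34


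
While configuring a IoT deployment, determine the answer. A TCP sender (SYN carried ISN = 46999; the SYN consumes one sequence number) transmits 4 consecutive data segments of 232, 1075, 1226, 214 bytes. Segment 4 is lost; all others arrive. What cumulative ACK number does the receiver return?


SYN uses sequence number 46999; first data byte = ISN + 1 = 47000.
Segment 1: SEQ = 47000, len = 232 B, covers [47000, 47231]
Segment 2: SEQ = 47232, len = 1075 B, covers [47232, 48306]
Segment 3: SEQ = 48307, len = 1226 B, covers [48307, 49532]
Segment 4: SEQ = 49533, len = 214 B, covers [49533, 49746] [LOST]
In-order data received: bytes [47000, 49532] (segments 1..3).
Segment 4 missing -> gap begins at byte 49533.
Cumulative ACK = next expected in-order byte = 47000 + 232 + 1075 + 1226 = 49533

49533


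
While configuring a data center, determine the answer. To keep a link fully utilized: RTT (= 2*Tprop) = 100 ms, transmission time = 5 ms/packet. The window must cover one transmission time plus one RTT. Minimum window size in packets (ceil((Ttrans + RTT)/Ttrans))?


Given: Ttrans = 5 ms, RTT = 100 ms (= 2 * Tprop, Tprop = 50 ms)
Time until first ACK returns = Ttrans + RTT = 5 + 100 = 105 ms
Need W * Ttrans >= Ttrans + RTT  ->  W >= (Ttrans + RTT) / Ttrans
(Ttrans + RTT) / Ttrans = 105 / 5 = 21
W_min = ceil(21) = 21

21


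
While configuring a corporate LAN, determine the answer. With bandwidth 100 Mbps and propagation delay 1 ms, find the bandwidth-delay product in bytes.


Given: bandwidth = 100 Mbps, delay = 1 ms
BDP in bits = 100 * 10^6 * 1 / 1000
BDP in bits = 100000
BDP in bytes = 100000 / 8 = 12500

12500


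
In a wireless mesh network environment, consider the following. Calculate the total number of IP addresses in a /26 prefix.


Given: CIDR prefix /26
Host bits = 32 - 26 = 6
Total addresses = 2^6 = 64

64


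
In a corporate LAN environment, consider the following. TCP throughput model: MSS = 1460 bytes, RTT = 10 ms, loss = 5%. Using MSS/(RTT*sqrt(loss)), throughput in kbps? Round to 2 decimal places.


Given: MSS = 1460 bytes, RTT = 10 ms, loss = 5%
RTT in seconds = 10 / 1000 = 0.01
Loss rate = 5% = 0.05
sqrt(loss) = sqrt(0.05) = 0.223606797750
Throughput (bytes/s) = 1460 / (0.01 * 0.223606797750) = 652931.8494
Throughput (kbps) = 652931.8494 * 8 / 1000 = 5223.454795 -> 5223.45 kbps (2 dp)

5223.45


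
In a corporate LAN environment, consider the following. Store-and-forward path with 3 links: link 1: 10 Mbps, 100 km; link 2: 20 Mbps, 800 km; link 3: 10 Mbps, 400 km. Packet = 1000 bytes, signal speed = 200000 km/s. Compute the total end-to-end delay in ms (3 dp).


Packet = 1000 bytes = 8000 bits. Store-and-forward: sum (t_trans + t_prop) per link.
Link 1: t_trans = 8000/(10*10^6) s = 0.8000 ms; t_prop = 100/200000 s = 0.5000 ms; subtotal = 1.3000 ms
Link 2: t_trans = 8000/(20*10^6) s = 0.4000 ms; t_prop = 800/200000 s = 4.0000 ms; subtotal = 4.4000 ms
Link 3: t_trans = 8000/(10*10^6) s = 0.8000 ms; t_prop = 400/200000 s = 2.0000 ms; subtotal = 2.8000 ms
End-to-end = 1.3000 + 4.4000 + 2.8000 = 8.5000 ms -> 8.500 ms (3 dp)

8.500


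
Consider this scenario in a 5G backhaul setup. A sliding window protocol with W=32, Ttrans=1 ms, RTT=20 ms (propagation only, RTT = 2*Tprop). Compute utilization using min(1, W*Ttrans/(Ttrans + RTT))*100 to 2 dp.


Given: W = 32, Ttrans = 1 ms, RTT = 20 ms (= 2 * Tprop, Tprop = 10 ms)
Cycle time = Ttrans + RTT = 1 + 20 = 21 ms (first packet sent until its ACK returns)
W * Ttrans = 32 * 1 = 32 ms of sending per cycle
W * Ttrans / (Ttrans + RTT) = 32 / 21 = 1.523810
U = min(1, 1.523810) = 1.000000
U% = 100.00%

100.00


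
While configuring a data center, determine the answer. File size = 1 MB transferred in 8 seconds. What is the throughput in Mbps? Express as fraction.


Given: file = 1 MB, time = 8 s
File in Mb = 1 * 8 = 8 Mb
Throughput = 8 / 8 Mbps
Throughput = 1 Mbps

1


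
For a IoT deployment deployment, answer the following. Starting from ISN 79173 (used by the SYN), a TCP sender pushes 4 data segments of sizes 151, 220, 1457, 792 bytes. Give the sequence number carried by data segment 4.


The SYN occupies sequence number ISN = 79173, so the first data byte is ISN + 1 = 79174.
SEQ of data segment i = (ISN + 1) + sum of payload sizes of segments 1..i-1.
Segment 1: SEQ = 79174, payload = 151 bytes
Segment 2: SEQ = 79325, payload = 220 bytes
Segment 3: SEQ = 79545, payload = 1457 bytes
Segment 4: SEQ = 81002, payload = 792 bytes
SEQ of segment 4 = 79174 + 151 + 220 + 1457 = 81002

81002


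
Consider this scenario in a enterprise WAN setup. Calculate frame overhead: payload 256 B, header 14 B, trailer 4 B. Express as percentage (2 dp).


Given: payload = 256 B, header = 14 B, trailer = 4 B
Overhead bytes = header + trailer = 14 + 4 = 18
Total frame = payload + overhead = 256 + 18 = 274
Overhead % = 18 / 274 * 100 = 6.5693% -> 6.57% (2 dp)

6.57


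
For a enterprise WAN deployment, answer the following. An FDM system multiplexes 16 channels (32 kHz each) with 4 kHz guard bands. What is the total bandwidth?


Given: 16 channels, 32 kHz each, guard = 4 kHz
Channel bandwidth = 16 * 32 = 512 kHz
Guard bands = 15 gaps * 4 kHz = 60 kHz
Total = 512 + 60 = 572 kHz

572


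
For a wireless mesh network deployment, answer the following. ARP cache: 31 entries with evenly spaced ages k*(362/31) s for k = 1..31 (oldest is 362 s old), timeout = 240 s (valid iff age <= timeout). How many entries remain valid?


Ages are k * 362/31 s for k = 1..31 (spacing = 11.6774 s).
Entry k is valid iff k * 362/31 <= 240 iff k <= 31 * 240 / 362 = 20.5525
n_valid = floor(20.5525) = 20
(n_stale = 31 - 20 = 11)

20


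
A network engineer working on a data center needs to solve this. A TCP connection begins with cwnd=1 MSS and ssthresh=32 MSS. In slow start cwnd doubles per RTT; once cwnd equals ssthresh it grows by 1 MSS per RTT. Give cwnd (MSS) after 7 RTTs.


RTT 0: cwnd = 1 MSS (initial)
RTT 1: cwnd = 2 MSS (slow start, doubled)
RTT 2: cwnd = 4 MSS (slow start, doubled)
RTT 3: cwnd = 8 MSS (slow start, doubled)
RTT 4: cwnd = 16 MSS (slow start, doubled)
RTT 5: cwnd = 32 MSS (slow start, doubled)
RTT 6: cwnd = 33 MSS (congestion avoidance, +1)
RTT 7: cwnd = 34 MSS (congestion avoidance, +1)

34


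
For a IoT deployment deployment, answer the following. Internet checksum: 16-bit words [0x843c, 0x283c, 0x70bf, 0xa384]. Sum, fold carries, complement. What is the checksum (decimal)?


Given words: [0x843c, 0x283c, 0x70bf, 0xa384]
Step 1: Sum all words
Raw sum = 33852 + 10300 + 28863 + 41860 = 114875
Step 2: Fold carry: (49339 + 1) = 49340
One's complement = ~49340 & 0xFFFF = 16195

16195


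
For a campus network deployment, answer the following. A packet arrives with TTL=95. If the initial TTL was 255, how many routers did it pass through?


Given: initial TTL = 255, received TTL = 95
Hops = initial TTL - received TTL
Hops = 255 - 95 = 160

160


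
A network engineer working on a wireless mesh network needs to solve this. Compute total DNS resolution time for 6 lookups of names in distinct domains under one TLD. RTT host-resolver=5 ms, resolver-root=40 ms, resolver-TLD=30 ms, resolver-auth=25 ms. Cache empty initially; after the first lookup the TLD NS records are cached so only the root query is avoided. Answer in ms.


Lookup 1 (cold cache): local + root + TLD + auth = 5 + 40 + 30 + 25 = 100 ms
Lookups 2..6 (TLD NS cached -> skip root; new domain -> still ask TLD and auth): local + TLD + auth = 5 + 30 + 25 = 60 ms each
Remaining 5 lookups: 5 * 60 = 300 ms
Total = 100 + 300 = 400 ms

400


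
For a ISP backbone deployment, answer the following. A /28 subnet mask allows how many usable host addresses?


Given: subnet mask /28
Host bits = 32 - 28 = 4
Total addresses = 2^4 = 16
Usable hosts = 16 - 2 (network + broadcast) = 14

14


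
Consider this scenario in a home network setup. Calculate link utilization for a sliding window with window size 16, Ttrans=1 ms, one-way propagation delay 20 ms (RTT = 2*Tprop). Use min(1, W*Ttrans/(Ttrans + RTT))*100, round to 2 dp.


Given: W = 16, Ttrans = 1 ms, RTT = 40 ms (= 2 * Tprop, Tprop = 20 ms)
Cycle time = Ttrans + RTT = 1 + 40 = 41 ms (first packet sent until its ACK returns)
W * Ttrans = 16 * 1 = 16 ms of sending per cycle
W * Ttrans / (Ttrans + RTT) = 16 / 41 = 0.390244
U = min(1, 0.390244) = 0.390244
U% = 39.02%

39.02


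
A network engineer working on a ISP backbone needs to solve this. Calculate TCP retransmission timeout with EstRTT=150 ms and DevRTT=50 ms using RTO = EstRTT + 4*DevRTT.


Given: EstRTT = 150 ms, DevRTT = 50 ms
Timeout = EstRTT + 4 * DevRTT
4 * DevRTT = 4 * 50 = 200
Timeout = 150 + 200 = 350 ms

350


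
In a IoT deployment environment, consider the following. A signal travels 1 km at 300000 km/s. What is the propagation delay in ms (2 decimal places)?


Given: distance = 1 km, speed = 300000 km/s
Delay = distance / speed = 1 / 300000 seconds
Delay in ms = 1 * 1000 / 300000
Delay = 0.0033 ms
Rounded to 2 dp = 0.00 ms

0.00


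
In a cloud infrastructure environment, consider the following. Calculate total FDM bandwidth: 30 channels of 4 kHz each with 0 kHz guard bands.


Given: 30 channels, 4 kHz each, guard = 0 kHz
Channel bandwidth = 30 * 4 = 120 kHz
Guard bands = 29 gaps * 0 kHz = 0 kHz
Total = 120 + 0 = 120 kHz

120


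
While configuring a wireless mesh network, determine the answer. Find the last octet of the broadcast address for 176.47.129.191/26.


Given: IP = 176.47.129.191, prefix = /26
Host bits = 32 - 26 = 6
Network last octet = 191 AND mask = 128
Host part size = 2^6 - 1 = 63
Broadcast last octet = 128 OR 63 = 191

191


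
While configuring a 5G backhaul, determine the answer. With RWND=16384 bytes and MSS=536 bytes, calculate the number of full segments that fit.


Given: RWND = 16384 bytes, MSS = 536 bytes
Full segments = floor(RWND / MSS)
Full segments = floor(16384 / 536)
Full segments = floor(30.5672) = 30

30


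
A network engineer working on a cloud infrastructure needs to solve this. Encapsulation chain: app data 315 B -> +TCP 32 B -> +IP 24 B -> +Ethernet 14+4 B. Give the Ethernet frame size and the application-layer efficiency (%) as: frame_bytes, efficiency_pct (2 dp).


TCP segment = 315 + 32 = 347 B
IP packet = 347 + 24 = 371 B
Ethernet frame = 371 + 14 + 4 = 389 B
Efficiency = app / frame = 315 / 389 = 0.809769 = 80.9769% -> 80.98% (2 dp)

389, 80.98


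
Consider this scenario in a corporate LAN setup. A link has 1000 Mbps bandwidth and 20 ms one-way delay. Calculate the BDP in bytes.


Given: bandwidth = 1000 Mbps, delay = 20 ms
BDP in bits = 1000 * 10^6 * 20 / 1000
BDP in bits = 20000000
BDP in bytes = 20000000 / 8 = 2500000

2500000


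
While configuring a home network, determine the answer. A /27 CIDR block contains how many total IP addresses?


Given: CIDR prefix /27
Host bits = 32 - 27 = 5
Total addresses = 2^5 = 32

32


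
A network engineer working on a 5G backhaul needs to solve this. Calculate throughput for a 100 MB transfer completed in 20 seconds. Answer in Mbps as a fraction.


Given: file = 100 MB, time = 20 s
File in Mb = 100 * 8 = 800 Mb
Throughput = 800 / 20 Mbps
Throughput = 40 Mbps

40


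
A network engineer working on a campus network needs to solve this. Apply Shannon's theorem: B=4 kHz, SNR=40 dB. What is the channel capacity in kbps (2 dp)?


Given: B = 4 kHz, SNR = 40 dB
SNR linear = 10^(40/10) = 10000
1 + SNR = 10001
log2(10001) = 13.2878566418
C = 4 * 1000 * 13.2878566418 = 53151.4266 bps
C = 53.151427 kbps -> 53.15 kbps (2 dp)

53.15


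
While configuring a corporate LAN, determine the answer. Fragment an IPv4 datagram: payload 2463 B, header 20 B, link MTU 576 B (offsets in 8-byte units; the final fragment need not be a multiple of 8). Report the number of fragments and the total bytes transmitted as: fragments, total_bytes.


Max data per non-final fragment = floor((MTU - header)/8)*8 = floor((576 - 20)/8)*8 = floor(556/8)*8 = 552 B
Final fragment needs no 8-byte alignment: it can carry up to MTU - header = 556 B
Non-final fragments needed = ceil((payload - 556) / 552) = ceil(1907/552) = ceil(3.4547) = 4
Number of fragments = 4 + 1 = 5
Fragment sizes (data): 4 * 552 B + 255 B (last, 255 <= 556 OK)
Total bytes sent = payload + n_frags * header = 2463 + 5*20 = 2463 + 100 = 2563 B

5, 2563


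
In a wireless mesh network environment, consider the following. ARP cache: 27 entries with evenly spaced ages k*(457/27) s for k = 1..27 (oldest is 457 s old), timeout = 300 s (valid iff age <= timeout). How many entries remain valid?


Ages are k * 457/27 s for k = 1..27 (spacing = 16.9259 s).
Entry k is valid iff k * 457/27 <= 300 iff k <= 27 * 300 / 457 = 17.7243
n_valid = floor(17.7243) = 17
(n_stale = 27 - 17 = 10)

17


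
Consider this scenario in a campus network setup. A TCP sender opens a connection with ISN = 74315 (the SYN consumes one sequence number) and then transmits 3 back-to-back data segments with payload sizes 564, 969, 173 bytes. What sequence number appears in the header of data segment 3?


The SYN occupies sequence number ISN = 74315, so the first data byte is ISN + 1 = 74316.
SEQ of data segment i = (ISN + 1) + sum of payload sizes of segments 1..i-1.
Segment 1: SEQ = 74316, payload = 564 bytes
Segment 2: SEQ = 74880, payload = 969 bytes
Segment 3: SEQ = 75849, payload = 173 bytes
SEQ of segment 3 = 74316 + 564 + 969 = 75849

75849


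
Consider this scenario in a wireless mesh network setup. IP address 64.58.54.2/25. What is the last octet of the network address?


Given: IP = 64.58.54.2, prefix = /25
Subnet mask = 255.255.255.128
Last octet of IP: 2
Last octet of mask: 128
Network last octet = 2 AND 128 = 0

0


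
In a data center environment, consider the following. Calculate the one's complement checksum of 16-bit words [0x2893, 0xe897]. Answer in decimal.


Given words: [0x2893, 0xe897]
Step 1: Sum all words
Raw sum = 10387 + 59543 = 69930
Step 2: Fold carry: (4394 + 1) = 4395
One's complement = ~4395 & 0xFFFF = 61140

61140


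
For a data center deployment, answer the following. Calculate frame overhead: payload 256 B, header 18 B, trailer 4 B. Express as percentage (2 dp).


Given: payload = 256 B, header = 18 B, trailer = 4 B
Overhead bytes = header + trailer = 18 + 4 = 22
Total frame = payload + overhead = 256 + 22 = 278
Overhead % = 22 / 278 * 100 = 7.9137% -> 7.91% (2 dp)

7.91


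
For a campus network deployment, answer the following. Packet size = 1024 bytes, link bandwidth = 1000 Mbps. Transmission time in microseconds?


Given: packet = 1024 bytes, bandwidth = 1000 Mbps
Packet in bits = 1024 * 8 = 8192 bits
Bandwidth = 1000 * 10^6 = 1000000000 bps
Time = 8192 / 1000000000 seconds
Time in us = 8192 * 10^6 / 1000000000 = 8.192

8.192


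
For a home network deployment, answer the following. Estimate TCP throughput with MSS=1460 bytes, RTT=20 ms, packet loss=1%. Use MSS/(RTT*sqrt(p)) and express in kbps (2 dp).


Given: MSS = 1460 bytes, RTT = 20 ms, loss = 1%
RTT in seconds = 20 / 1000 = 0.02
Loss rate = 1% = 0.01
sqrt(loss) = sqrt(0.01) = 0.1
Throughput (bytes/s) = 1460 / (0.02 * 0.1) = 730000.0000
Throughput (kbps) = 730000.0000 * 8 / 1000 = 5840.000000 -> 5840.00 kbps (2 dp)

5840.00


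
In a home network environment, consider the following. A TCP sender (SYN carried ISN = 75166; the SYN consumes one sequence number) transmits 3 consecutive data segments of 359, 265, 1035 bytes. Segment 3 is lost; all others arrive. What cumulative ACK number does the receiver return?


SYN uses sequence number 75166; first data byte = ISN + 1 = 75167.
Segment 1: SEQ = 75167, len = 359 B, covers [75167, 75525]
Segment 2: SEQ = 75526, len = 265 B, covers [75526, 75790]
Segment 3: SEQ = 75791, len = 1035 B, covers [75791, 76825] [LOST]
In-order data received: bytes [75167, 75790] (segments 1..2).
Segment 3 missing -> gap begins at byte 75791.
Cumulative ACK = next expected in-order byte = 75167 + 359 + 265 = 75791

75791


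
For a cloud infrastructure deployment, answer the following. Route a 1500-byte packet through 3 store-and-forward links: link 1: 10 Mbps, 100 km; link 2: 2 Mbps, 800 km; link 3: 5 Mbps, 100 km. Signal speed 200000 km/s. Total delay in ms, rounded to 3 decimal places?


Packet = 1500 bytes = 12000 bits. Store-and-forward: sum (t_trans + t_prop) per link.
Link 1: t_trans = 12000/(10*10^6) s = 1.2000 ms; t_prop = 100/200000 s = 0.5000 ms; subtotal = 1.7000 ms
Link 2: t_trans = 12000/(2*10^6) s = 6.0000 ms; t_prop = 800/200000 s = 4.0000 ms; subtotal = 10.0000 ms
Link 3: t_trans = 12000/(5*10^6) s = 2.4000 ms; t_prop = 100/200000 s = 0.5000 ms; subtotal = 2.9000 ms
End-to-end = 1.7000 + 10.0000 + 2.9000 = 14.6000 ms -> 14.600 ms (3 dp)

14.600


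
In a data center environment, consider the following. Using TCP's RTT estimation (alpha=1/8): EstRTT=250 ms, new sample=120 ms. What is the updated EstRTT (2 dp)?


Given: EstRTT = 250 ms, SampleRTT = 120 ms, alpha = 1/8
New EstRTT = (1 - alpha) * EstRTT + alpha * SampleRTT
(7/8) * 250 = 218.75
(1/8) * 120 = 15
New EstRTT = 218.75 + 15 = 233.75 ms -> 233.75 ms (2 dp)

233.75


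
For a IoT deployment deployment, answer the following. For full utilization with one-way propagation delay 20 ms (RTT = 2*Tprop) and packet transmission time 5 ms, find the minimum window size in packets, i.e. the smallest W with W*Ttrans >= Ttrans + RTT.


Given: Ttrans = 5 ms, RTT = 40 ms (= 2 * Tprop, Tprop = 20 ms)
Time until first ACK returns = Ttrans + RTT = 5 + 40 = 45 ms
Need W * Ttrans >= Ttrans + RTT  ->  W >= (Ttrans + RTT) / Ttrans
(Ttrans + RTT) / Ttrans = 45 / 5 = 9
W_min = ceil(9) = 9

9


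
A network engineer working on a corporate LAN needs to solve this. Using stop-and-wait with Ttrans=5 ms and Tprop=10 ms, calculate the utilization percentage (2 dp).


Given: Ttrans = 5 ms, Tprop = 10 ms
RTT = 2 * Tprop = 2 * 10 = 20 ms
U = Ttrans / (Ttrans + RTT)
U = 5 / (5 + 20)
U = 5 / 25 = 0.2
U% = 20.00%

20.00


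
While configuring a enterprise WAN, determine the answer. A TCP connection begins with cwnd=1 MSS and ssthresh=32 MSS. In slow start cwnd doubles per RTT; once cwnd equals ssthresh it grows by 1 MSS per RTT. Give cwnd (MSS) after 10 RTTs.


RTT 0: cwnd = 1 MSS (initial)
RTT 1: cwnd = 2 MSS (slow start, doubled)
RTT 2: cwnd = 4 MSS (slow start, doubled)
RTT 3: cwnd = 8 MSS (slow start, doubled)
RTT 4: cwnd = 16 MSS (slow start, doubled)
RTT 5: cwnd = 32 MSS (slow start, doubled)
RTT 6: cwnd = 33 MSS (congestion avoidance, +1)
RTT 7: cwnd = 34 MSS (congestion avoidance, +1)
RTT 8: cwnd = 35 MSS (congestion avoidance, +1)
RTT 9: cwnd = 36 MSS (congestion avoidance, +1)
RTT 10: cwnd = 37 MSS (congestion avoidance, +1)

37


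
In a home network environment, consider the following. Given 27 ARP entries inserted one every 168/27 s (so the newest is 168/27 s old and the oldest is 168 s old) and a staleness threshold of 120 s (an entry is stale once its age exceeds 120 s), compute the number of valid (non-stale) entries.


Ages are k * 168/27 s for k = 1..27 (spacing = 6.2222 s).
Entry k is valid iff k * 168/27 <= 120 iff k <= 27 * 120 / 168 = 19.2857
n_valid = floor(19.2857) = 19
(n_stale = 27 - 19 = 8)

19


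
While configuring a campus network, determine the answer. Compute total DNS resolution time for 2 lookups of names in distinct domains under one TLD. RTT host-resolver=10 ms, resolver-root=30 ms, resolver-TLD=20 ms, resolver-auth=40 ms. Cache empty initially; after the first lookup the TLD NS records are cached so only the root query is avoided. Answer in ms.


Lookup 1 (cold cache): local + root + TLD + auth = 10 + 30 + 20 + 40 = 100 ms
Lookups 2..2 (TLD NS cached -> skip root; new domain -> still ask TLD and auth): local + TLD + auth = 10 + 20 + 40 = 70 ms each
Remaining 1 lookups: 1 * 70 = 70 ms
Total = 100 + 70 = 170 ms

170


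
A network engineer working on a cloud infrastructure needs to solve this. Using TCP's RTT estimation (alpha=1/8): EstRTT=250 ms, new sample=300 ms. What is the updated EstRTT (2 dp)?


Given: EstRTT = 250 ms, SampleRTT = 300 ms, alpha = 1/8
New EstRTT = (1 - alpha) * EstRTT + alpha * SampleRTT
(7/8) * 250 = 218.75
(1/8) * 300 = 37.5
New EstRTT = 218.75 + 37.5 = 256.25 ms -> 256.25 ms (2 dp)

256.25


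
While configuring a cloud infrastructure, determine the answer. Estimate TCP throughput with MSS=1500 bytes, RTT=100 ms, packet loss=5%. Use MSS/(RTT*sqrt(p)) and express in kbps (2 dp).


Given: MSS = 1500 bytes, RTT = 100 ms, loss = 5%
RTT in seconds = 100 / 1000 = 0.1
Loss rate = 5% = 0.05
sqrt(loss) = sqrt(0.05) = 0.223606797750
Throughput (bytes/s) = 1500 / (0.1 * 0.223606797750) = 67082.0393
Throughput (kbps) = 67082.0393 * 8 / 1000 = 536.656315 -> 536.66 kbps (2 dp)

536.66


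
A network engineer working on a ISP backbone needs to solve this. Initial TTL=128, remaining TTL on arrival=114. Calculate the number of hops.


Given: initial TTL = 128, received TTL = 114
Hops = initial TTL - received TTL
Hops = 128 - 114 = 14

14


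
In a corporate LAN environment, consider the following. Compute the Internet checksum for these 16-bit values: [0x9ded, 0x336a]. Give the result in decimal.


Given words: [0x9ded, 0x336a]
Step 1: Sum all words
Raw sum = 40429 + 13162 = 53591
One's complement = ~53591 & 0xFFFF = 11944

11944


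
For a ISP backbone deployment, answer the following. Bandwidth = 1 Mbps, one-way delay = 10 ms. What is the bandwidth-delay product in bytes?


Given: bandwidth = 1 Mbps, delay = 10 ms
BDP in bits = 1 * 10^6 * 10 / 1000
BDP in bits = 10000
BDP in bytes = 10000 / 8 = 1250

1250


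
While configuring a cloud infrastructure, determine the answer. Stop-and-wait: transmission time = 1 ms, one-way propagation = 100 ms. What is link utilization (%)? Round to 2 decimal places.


Given: Ttrans = 1 ms, Tprop = 100 ms
RTT = 2 * Tprop = 2 * 100 = 200 ms
U = Ttrans / (Ttrans + RTT)
U = 1 / (1 + 200)
U = 1 / 201 = 0.004975
U% = 0.50%

0.50


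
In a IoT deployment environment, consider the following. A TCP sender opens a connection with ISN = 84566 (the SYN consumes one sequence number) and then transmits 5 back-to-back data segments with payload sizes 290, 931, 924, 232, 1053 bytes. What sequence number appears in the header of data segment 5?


The SYN occupies sequence number ISN = 84566, so the first data byte is ISN + 1 = 84567.
SEQ of data segment i = (ISN + 1) + sum of payload sizes of segments 1..i-1.
Segment 1: SEQ = 84567, payload = 290 bytes
Segment 2: SEQ = 84857, payload = 931 bytes
Segment 3: SEQ = 85788, payload = 924 bytes
Segment 4: SEQ = 86712, payload = 232 bytes
Segment 5: SEQ = 86944, payload = 1053 bytes
SEQ of segment 5 = 84567 + 290 + 931 + 924 + 232 = 86944

86944


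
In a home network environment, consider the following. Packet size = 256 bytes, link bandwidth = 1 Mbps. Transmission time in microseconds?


Given: packet = 256 bytes, bandwidth = 1 Mbps
Packet in bits = 256 * 8 = 2048 bits
Bandwidth = 1 * 10^6 = 1000000 bps
Time = 2048 / 1000000 seconds
Time in us = 2048 * 10^6 / 1000000 = 2048

2048


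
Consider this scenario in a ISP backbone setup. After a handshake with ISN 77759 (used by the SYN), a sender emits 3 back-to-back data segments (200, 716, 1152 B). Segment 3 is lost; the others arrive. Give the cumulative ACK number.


SYN uses sequence number 77759; first data byte = ISN + 1 = 77760.
Segment 1: SEQ = 77760, len = 200 B, covers [77760, 77959]
Segment 2: SEQ = 77960, len = 716 B, covers [77960, 78675]
Segment 3: SEQ = 78676, len = 1152 B, covers [78676, 79827] [LOST]
In-order data received: bytes [77760, 78675] (segments 1..2).
Segment 3 missing -> gap begins at byte 78676.
Cumulative ACK = next expected in-order byte = 77760 + 200 + 716 = 78676

78676


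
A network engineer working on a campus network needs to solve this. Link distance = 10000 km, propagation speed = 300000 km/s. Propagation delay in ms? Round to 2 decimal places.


Given: distance = 10000 km, speed = 300000 km/s
Delay = distance / speed = 10000 / 300000 seconds
Delay in ms = 10000 * 1000 / 300000
Delay = 33.3333 ms
Rounded to 2 dp = 33.33 ms

33.33


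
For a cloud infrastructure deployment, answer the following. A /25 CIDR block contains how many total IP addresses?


Given: CIDR prefix /25
Host bits = 32 - 25 = 7
Total addresses = 2^7 = 128

128


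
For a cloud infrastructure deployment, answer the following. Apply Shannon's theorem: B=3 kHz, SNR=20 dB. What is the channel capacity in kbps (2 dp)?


Given: B = 3 kHz, SNR = 20 dB
SNR linear = 10^(20/10) = 100
1 + SNR = 101
log2(101) = 6.6582114828
C = 3 * 1000 * 6.6582114828 = 19974.6344 bps
C = 19.974634 kbps -> 19.97 kbps (2 dp)

19.97


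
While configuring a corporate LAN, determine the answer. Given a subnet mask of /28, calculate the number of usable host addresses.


Given: subnet mask /28
Host bits = 32 - 28 = 4
Total addresses = 2^4 = 16
Usable hosts = 16 - 2 (network + broadcast) = 14

14


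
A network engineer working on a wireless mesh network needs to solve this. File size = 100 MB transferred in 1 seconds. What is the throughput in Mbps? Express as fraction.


Given: file = 100 MB, time = 1 s
File in Mb = 100 * 8 = 800 Mb
Throughput = 800 / 1 Mbps
Throughput = 800 Mbps

800


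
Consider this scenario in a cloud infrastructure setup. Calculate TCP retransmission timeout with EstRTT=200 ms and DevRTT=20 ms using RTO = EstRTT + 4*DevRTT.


Given: EstRTT = 200 ms, DevRTT = 20 ms
Timeout = EstRTT + 4 * DevRTT
4 * DevRTT = 4 * 20 = 80
Timeout = 200 + 80 = 280 ms

280


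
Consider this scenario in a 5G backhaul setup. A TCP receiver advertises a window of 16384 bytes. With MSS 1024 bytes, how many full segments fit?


Given: RWND = 16384 bytes, MSS = 1024 bytes
Full segments = floor(RWND / MSS)
Full segments = floor(16384 / 1024)
Full segments = floor(16.0) = 16

16


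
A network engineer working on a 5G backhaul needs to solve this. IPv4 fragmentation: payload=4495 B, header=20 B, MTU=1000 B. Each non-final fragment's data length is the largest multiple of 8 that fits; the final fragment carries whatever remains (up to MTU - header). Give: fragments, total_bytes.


Max data per non-final fragment = floor((MTU - header)/8)*8 = floor((1000 - 20)/8)*8 = floor(980/8)*8 = 976 B
Final fragment needs no 8-byte alignment: it can carry up to MTU - header = 980 B
Non-final fragments needed = ceil((payload - 980) / 976) = ceil(3515/976) = ceil(3.6014) = 4
Number of fragments = 4 + 1 = 5
Fragment sizes (data): 4 * 976 B + 591 B (last, 591 <= 980 OK)
Total bytes sent = payload + n_frags * header = 4495 + 5*20 = 4495 + 100 = 4595 B

5, 4595


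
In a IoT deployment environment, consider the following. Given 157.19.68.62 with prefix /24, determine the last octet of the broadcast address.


Given: IP = 157.19.68.62, prefix = /24
Host bits = 32 - 24 = 8
Network last octet = 62 AND mask = 0
Host part size = 2^8 - 1 = 255
Broadcast last octet = 0 OR 255 = 255

255


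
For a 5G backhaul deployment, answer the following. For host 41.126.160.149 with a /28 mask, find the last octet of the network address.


Given: IP = 41.126.160.149, prefix = /28
Subnet mask = 255.255.255.240
Last octet of IP: 149
Last octet of mask: 240
Network last octet = 149 AND 240 = 144

144


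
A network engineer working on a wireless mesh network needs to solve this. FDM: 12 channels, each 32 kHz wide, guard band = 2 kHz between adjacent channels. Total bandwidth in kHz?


Given: 12 channels, 32 kHz each, guard = 2 kHz
Channel bandwidth = 12 * 32 = 384 kHz
Guard bands = 11 gaps * 2 kHz = 22 kHz
Total = 384 + 22 = 406 kHz

406


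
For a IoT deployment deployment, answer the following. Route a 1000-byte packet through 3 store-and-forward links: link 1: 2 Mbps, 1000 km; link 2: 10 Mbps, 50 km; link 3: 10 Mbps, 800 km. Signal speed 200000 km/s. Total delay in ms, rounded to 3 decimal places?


Packet = 1000 bytes = 8000 bits. Store-and-forward: sum (t_trans + t_prop) per link.
Link 1: t_trans = 8000/(2*10^6) s = 4.0000 ms; t_prop = 1000/200000 s = 5.0000 ms; subtotal = 9.0000 ms
Link 2: t_trans = 8000/(10*10^6) s = 0.8000 ms; t_prop = 50/200000 s = 0.2500 ms; subtotal = 1.0500 ms
Link 3: t_trans = 8000/(10*10^6) s = 0.8000 ms; t_prop = 800/200000 s = 4.0000 ms; subtotal = 4.8000 ms
End-to-end = 9.0000 + 1.0500 + 4.8000 = 14.8500 ms -> 14.850 ms (3 dp)

14.850


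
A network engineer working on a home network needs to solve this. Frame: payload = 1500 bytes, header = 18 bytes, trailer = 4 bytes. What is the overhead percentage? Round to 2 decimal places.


Given: payload = 1500 B, header = 18 B, trailer = 4 B
Overhead bytes = header + trailer = 18 + 4 = 22
Total frame = payload + overhead = 1500 + 22 = 1522
Overhead % = 22 / 1522 * 100 = 1.4455% -> 1.45% (2 dp)

1.45


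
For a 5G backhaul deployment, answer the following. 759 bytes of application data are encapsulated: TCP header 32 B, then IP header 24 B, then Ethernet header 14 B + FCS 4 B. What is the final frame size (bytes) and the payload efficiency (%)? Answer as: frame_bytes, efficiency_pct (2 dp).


TCP segment = 759 + 32 = 791 B
IP packet = 791 + 24 = 815 B
Ethernet frame = 815 + 14 + 4 = 833 B
Efficiency = app / frame = 759 / 833 = 0.911164 = 91.1164% -> 91.12% (2 dp)

833, 91.12


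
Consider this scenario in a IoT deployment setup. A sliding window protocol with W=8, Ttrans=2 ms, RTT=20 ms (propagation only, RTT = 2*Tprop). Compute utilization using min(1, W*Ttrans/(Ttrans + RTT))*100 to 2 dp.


Given: W = 8, Ttrans = 2 ms, RTT = 20 ms (= 2 * Tprop, Tprop = 10 ms)
Cycle time = Ttrans + RTT = 2 + 20 = 22 ms (first packet sent until its ACK returns)
W * Ttrans = 8 * 2 = 16 ms of sending per cycle
W * Ttrans / (Ttrans + RTT) = 16 / 22 = 0.727273
U = min(1, 0.727273) = 0.727273
U% = 72.73%

72.73


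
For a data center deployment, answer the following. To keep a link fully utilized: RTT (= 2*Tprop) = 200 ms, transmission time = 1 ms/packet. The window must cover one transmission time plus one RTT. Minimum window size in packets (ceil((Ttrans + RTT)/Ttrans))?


Given: Ttrans = 1 ms, RTT = 200 ms (= 2 * Tprop, Tprop = 100 ms)
Time until first ACK returns = Ttrans + RTT = 1 + 200 = 201 ms
Need W * Ttrans >= Ttrans + RTT  ->  W >= (Ttrans + RTT) / Ttrans
(Ttrans + RTT) / Ttrans = 201 / 1 = 201
W_min = ceil(201) = 201

201


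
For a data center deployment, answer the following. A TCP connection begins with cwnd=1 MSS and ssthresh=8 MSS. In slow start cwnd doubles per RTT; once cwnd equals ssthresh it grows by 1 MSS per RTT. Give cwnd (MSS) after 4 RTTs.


RTT 0: cwnd = 1 MSS (initial)
RTT 1: cwnd = 2 MSS (slow start, doubled)
RTT 2: cwnd = 4 MSS (slow start, doubled)
RTT 3: cwnd = 8 MSS (slow start, doubled)
RTT 4: cwnd = 9 MSS (congestion avoidance, +1)

9


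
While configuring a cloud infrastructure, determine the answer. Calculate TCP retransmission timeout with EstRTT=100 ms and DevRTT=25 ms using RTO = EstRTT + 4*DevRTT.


Given: EstRTT = 100 ms, DevRTT = 25 ms
Timeout = EstRTT + 4 * DevRTT
4 * DevRTT = 4 * 25 = 100
Timeout = 100 + 100 = 200 ms

200


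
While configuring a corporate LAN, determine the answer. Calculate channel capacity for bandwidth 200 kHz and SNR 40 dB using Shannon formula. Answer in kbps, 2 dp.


Given: B = 200 kHz, SNR = 40 dB
SNR linear = 10^(40/10) = 10000
1 + SNR = 10001
log2(10001) = 13.2878566418
C = 200 * 1000 * 13.2878566418 = 2657571.3284 bps
C = 2657.571328 kbps -> 2657.57 kbps (2 dp)

2657.57


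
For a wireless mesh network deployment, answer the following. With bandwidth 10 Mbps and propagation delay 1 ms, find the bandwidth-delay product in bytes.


Given: bandwidth = 10 Mbps, delay = 1 ms
BDP in bits = 10 * 10^6 * 1 / 1000
BDP in bits = 10000
BDP in bytes = 10000 / 8 = 1250

1250


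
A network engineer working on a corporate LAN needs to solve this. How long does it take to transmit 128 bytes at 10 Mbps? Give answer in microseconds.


Given: packet = 128 bytes, bandwidth = 10 Mbps
Packet in bits = 128 * 8 = 1024 bits
Bandwidth = 10 * 10^6 = 10000000 bps
Time = 1024 / 10000000 seconds
Time in us = 1024 * 10^6 / 10000000 = 102.4

102.4


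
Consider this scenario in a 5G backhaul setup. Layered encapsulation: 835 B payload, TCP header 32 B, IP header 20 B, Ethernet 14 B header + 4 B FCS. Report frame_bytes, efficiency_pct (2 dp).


TCP segment = 835 + 32 = 867 B
IP packet = 867 + 20 = 887 B
Ethernet frame = 887 + 14 + 4 = 905 B
Efficiency = app / frame = 835 / 905 = 0.922652 = 92.2652% -> 92.27% (2 dp)

905, 92.27


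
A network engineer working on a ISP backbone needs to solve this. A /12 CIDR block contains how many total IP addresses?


Given: CIDR prefix /12
Host bits = 32 - 12 = 20
Total addresses = 2^20 = 1048576

1048576


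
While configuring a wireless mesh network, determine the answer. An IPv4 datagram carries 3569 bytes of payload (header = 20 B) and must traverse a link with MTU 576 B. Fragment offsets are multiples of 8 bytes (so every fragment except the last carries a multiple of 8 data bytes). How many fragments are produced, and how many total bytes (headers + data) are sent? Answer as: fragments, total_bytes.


Max data per non-final fragment = floor((MTU - header)/8)*8 = floor((576 - 20)/8)*8 = floor(556/8)*8 = 552 B
Final fragment needs no 8-byte alignment: it can carry up to MTU - header = 556 B
Non-final fragments needed = ceil((payload - 556) / 552) = ceil(3013/552) = ceil(5.4583) = 6
Number of fragments = 6 + 1 = 7
Fragment sizes (data): 6 * 552 B + 257 B (last, 257 <= 556 OK)
Total bytes sent = payload + n_frags * header = 3569 + 7*20 = 3569 + 140 = 3709 B

7, 3709
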